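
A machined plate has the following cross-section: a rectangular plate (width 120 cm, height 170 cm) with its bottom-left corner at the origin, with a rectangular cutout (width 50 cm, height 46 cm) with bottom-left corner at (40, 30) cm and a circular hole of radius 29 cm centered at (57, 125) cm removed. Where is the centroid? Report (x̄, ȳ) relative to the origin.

Part | A | x̄ᵢ | ȳᵢ | A·x̄ᵢ | A·ȳᵢ
plate | 20400.00 | 60.00 | 85.00 | 1224000.00 | 1734000.00
hole 1 | -2300.00 | 65.00 | 53.00 | -149500.00 | -121900.00
hole 2 | -2642.08 | 57.00 | 125.00 | -150598.53 | -330259.93
Σ | 15457.92 |  |  | 923901.47 | 1281840.07
x̄ = 923901.47 / 15457.92 = 59.77 cm
ȳ = 1281840.07 / 15457.92 = 82.92 cm

x̄ = 59.77 cm, ȳ = 82.92 cm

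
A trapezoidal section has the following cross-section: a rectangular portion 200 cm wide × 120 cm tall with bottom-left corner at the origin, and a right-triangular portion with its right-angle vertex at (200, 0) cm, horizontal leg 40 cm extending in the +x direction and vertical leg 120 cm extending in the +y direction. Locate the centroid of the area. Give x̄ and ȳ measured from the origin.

Part | A | x̄ᵢ | ȳᵢ | A·x̄ᵢ | A·ȳᵢ
rectangular portion | 24000.00 | 100.00 | 60.00 | 2400000.00 | 1440000.00
triangular portion | 2400.00 | 213.33 | 40.00 | 512000.00 | 96000.00
Σ | 26400.00 |  |  | 2912000.00 | 1536000.00
x̄ = 2912000.00 / 26400.00 = 110.30 cm
ȳ = 1536000.00 / 26400.00 = 58.18 cm

x̄ = 110.30 cm, ȳ = 58.18 cm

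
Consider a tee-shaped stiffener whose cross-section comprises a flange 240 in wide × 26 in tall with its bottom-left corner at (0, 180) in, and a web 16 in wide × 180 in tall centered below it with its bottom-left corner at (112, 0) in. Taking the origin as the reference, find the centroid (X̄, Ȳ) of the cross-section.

X̄ = 120.00 in, Ȳ = 160.47 in

web: A = 16 × 180 = 2880.00, centroid at (120.00, 90.00).
flange: A = 240 × 26 = 6240.00, centroid at (120.00, 193.00).
ΣA = 9120.00 in²
ΣAX̄ = (2880.00)(120.00) + (6240.00)(120.00) = 1094400.00 in³
ΣAȲ = (2880.00)(90.00) + (6240.00)(193.00) = 1463520.00 in³
X̄ = 1094400.00 / 9120.00 = 120.00 in
Ȳ = 1463520.00 / 9120.00 = 160.47 in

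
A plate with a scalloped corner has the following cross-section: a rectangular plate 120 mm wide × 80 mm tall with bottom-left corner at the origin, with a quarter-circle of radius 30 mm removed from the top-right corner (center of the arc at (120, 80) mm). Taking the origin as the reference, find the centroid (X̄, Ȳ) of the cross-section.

X̄ = 56.24 mm, Ȳ = 37.83 mm

Part | A | x̄ᵢ | ȳᵢ | A·x̄ᵢ | A·ȳᵢ
plate | 9600.00 | 60.00 | 40.00 | 576000.00 | 384000.00
removed quarter-circle | -706.86 | 107.27 | 67.27 | -75823.00 | -47548.67
Σ | 8893.14 |  |  | 500177.00 | 336451.33
X̄ = 500177.00 / 8893.14 = 56.24 mm
Ȳ = 336451.33 / 8893.14 = 37.83 mm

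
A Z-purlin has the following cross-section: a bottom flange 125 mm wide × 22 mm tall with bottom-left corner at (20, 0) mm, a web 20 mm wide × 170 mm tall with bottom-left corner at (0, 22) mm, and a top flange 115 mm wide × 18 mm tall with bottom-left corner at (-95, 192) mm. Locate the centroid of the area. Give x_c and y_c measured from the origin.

x_c = 22.29 mm, y_c = 98.55 mm

bottom flange: A = 125 × 22 = 2750.00, centroid at (82.50, 11.00).
web: A = 20 × 170 = 3400.00, centroid at (10.00, 107.00).
top flange: A = 115 × 18 = 2070.00, centroid at (-37.50, 201.00).
ΣA = 8220.00 mm²
ΣAx_c = (2750.00)(82.50) + (3400.00)(10.00) + (2070.00)(-37.50) = 183250.00 mm³
ΣAy_c = (2750.00)(11.00) + (3400.00)(107.00) + (2070.00)(201.00) = 810120.00 mm³
x_c = 183250.00 / 8220.00 = 22.29 mm
y_c = 810120.00 / 8220.00 = 98.55 mm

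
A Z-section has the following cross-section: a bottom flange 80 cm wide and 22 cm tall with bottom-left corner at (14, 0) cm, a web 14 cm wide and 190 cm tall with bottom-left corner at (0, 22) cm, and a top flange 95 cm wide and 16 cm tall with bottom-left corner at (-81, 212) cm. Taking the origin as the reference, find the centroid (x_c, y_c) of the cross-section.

x_c = 10.56 cm, y_c = 111.95 cm

bottom flange: A = 80 × 22 = 1760.00, centroid at (54.00, 11.00).
web: A = 14 × 190 = 2660.00, centroid at (7.00, 117.00).
top flange: A = 95 × 16 = 1520.00, centroid at (-33.50, 220.00).
ΣA = 5940.00 cm², ΣAx_c = 62740.00 cm³, ΣAy_c = 664980.00 cm³.
x_c = 62740.00/5940.00 = 10.56 cm; y_c = 664980.00/5940.00 = 111.95 cm.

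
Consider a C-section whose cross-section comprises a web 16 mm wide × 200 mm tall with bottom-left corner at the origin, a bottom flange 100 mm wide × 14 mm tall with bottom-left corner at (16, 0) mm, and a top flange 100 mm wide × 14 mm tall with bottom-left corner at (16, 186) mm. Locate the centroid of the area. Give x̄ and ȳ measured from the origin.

web: A = 16 × 200 = 3200.00, centroid at (8.00, 100.00).
bottom flange: A = 100 × 14 = 1400.00, centroid at (66.00, 7.00).
top flange: A = 100 × 14 = 1400.00, centroid at (66.00, 193.00).
ΣA = 6000.00 mm², ΣAx̄ = 210400.00 mm³, ΣAȳ = 600000.00 mm³.
x̄ = 210400.00/6000.00 = 35.07 mm; ȳ = 600000.00/6000.00 = 100.00 mm.

x̄ = 35.07 mm, ȳ = 100.00 mm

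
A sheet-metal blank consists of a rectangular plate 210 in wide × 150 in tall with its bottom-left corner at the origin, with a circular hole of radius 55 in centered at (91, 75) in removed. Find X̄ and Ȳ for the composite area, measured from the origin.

X̄ = 111.05 in, Ȳ = 75.00 in

Part | A | x̄ᵢ | ȳᵢ | A·x̄ᵢ | A·ȳᵢ
plate | 31500.00 | 105.00 | 75.00 | 3307500.00 | 2362500.00
hole | -9503.32 | 91.00 | 75.00 | -864801.92 | -712748.83
Σ | 21996.68 |  |  | 2442698.08 | 1649751.17
X̄ = 2442698.08 / 21996.68 = 111.05 in
Ȳ = 1649751.17 / 21996.68 = 75.00 in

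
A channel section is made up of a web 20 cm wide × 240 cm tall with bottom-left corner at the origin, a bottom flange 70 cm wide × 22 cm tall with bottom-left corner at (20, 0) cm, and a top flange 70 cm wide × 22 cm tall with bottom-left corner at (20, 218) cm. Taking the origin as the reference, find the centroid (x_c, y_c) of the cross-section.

Part | A | x̄ᵢ | ȳᵢ | A·x̄ᵢ | A·ȳᵢ
web | 4800.00 | 10.00 | 120.00 | 48000.00 | 576000.00
bottom flange | 1540.00 | 55.00 | 11.00 | 84700.00 | 16940.00
top flange | 1540.00 | 55.00 | 229.00 | 84700.00 | 352660.00
Σ | 7880.00 |  |  | 217400.00 | 945600.00
x_c = 217400.00 / 7880.00 = 27.59 cm
y_c = 945600.00 / 7880.00 = 120.00 cm

x_c = 27.59 cm, y_c = 120.00 cm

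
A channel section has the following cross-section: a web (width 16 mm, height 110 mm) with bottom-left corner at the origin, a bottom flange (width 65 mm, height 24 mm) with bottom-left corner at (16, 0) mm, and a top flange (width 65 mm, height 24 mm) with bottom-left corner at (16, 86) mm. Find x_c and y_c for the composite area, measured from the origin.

x_c = 33.89 mm, y_c = 55.00 mm

web: A = 16 × 110 = 1760.00, centroid at (8.00, 55.00).
bottom flange: A = 65 × 24 = 1560.00, centroid at (48.50, 12.00).
top flange: A = 65 × 24 = 1560.00, centroid at (48.50, 98.00).
ΣA = 4880.00 mm², ΣAx_c = 165400.00 mm³, ΣAy_c = 268400.00 mm³.
x_c = 165400.00/4880.00 = 33.89 mm; y_c = 268400.00/4880.00 = 55.00 mm.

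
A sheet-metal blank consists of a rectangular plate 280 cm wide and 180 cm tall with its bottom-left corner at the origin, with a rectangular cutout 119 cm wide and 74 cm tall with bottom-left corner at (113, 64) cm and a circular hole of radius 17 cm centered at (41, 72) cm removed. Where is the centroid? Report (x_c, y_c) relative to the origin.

x_c = 135.17 cm, y_c = 88.02 cm

Part | A | x̄ᵢ | ȳᵢ | A·x̄ᵢ | A·ȳᵢ
plate | 50400.00 | 140.00 | 90.00 | 7056000.00 | 4536000.00
hole 1 | -8806.00 | 172.50 | 101.00 | -1519035.00 | -889406.00
hole 2 | -907.92 | 41.00 | 72.00 | -37224.73 | -65370.26
Σ | 40686.08 |  |  | 5499740.27 | 3581223.74
x_c = 5499740.27 / 40686.08 = 135.17 cm
y_c = 3581223.74 / 40686.08 = 88.02 cm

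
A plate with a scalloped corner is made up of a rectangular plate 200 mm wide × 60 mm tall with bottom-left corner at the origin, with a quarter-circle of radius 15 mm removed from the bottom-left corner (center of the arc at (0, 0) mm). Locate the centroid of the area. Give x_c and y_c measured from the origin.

x_c = 101.40 mm, y_c = 30.35 mm

plate: A = 200 × 60 = 12000.00, centroid at (100.00, 30.00).
removed quarter-circle: A = −¼π·15² = -176.71, centroid at (6.37, 6.37).
ΣA = 11823.29 mm², ΣAx_c = 1198875.00 mm³, ΣAy_c = 358875.00 mm³.
x_c = 1198875.00/11823.29 = 101.40 mm; y_c = 358875.00/11823.29 = 30.35 mm.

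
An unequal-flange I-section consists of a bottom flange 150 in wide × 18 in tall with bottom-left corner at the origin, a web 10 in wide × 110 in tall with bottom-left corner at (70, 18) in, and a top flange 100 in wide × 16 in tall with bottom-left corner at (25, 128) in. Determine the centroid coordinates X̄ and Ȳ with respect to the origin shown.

X̄ = 75.00 in, Ȳ = 59.67 in

Part | A | x̄ᵢ | ȳᵢ | A·x̄ᵢ | A·ȳᵢ
bottom flange | 2700.00 | 75.00 | 9.00 | 202500.00 | 24300.00
web | 1100.00 | 75.00 | 73.00 | 82500.00 | 80300.00
top flange | 1600.00 | 75.00 | 136.00 | 120000.00 | 217600.00
Σ | 5400.00 |  |  | 405000.00 | 322200.00
X̄ = 405000.00 / 5400.00 = 75.00 in
Ȳ = 322200.00 / 5400.00 = 59.67 in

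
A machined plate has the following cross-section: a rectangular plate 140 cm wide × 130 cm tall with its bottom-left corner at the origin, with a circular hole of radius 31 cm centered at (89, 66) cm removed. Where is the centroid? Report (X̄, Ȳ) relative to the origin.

X̄ = 66.22 cm, Ȳ = 64.80 cm

plate: A = 140 × 130 = 18200.00, centroid at (70.00, 65.00).
hole: A = −π·31² = -3019.07, centroid at (89.00, 66.00).
ΣA = 15180.93 cm²
ΣAX̄ = (18200.00)(70.00) + (-3019.07)(89.00) = 1005302.72 cm³
ΣAȲ = (18200.00)(65.00) + (-3019.07)(66.00) = 983741.34 cm³
X̄ = 1005302.72 / 15180.93 = 66.22 cm
Ȳ = 983741.34 / 15180.93 = 64.80 cm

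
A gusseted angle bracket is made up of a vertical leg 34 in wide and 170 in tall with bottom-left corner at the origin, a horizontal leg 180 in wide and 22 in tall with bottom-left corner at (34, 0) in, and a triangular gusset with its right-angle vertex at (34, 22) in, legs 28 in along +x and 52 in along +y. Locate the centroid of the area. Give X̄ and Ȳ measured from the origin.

Part | A | x̄ᵢ | ȳᵢ | A·x̄ᵢ | A·ȳᵢ
vertical leg | 5780.00 | 17.00 | 85.00 | 98260.00 | 491300.00
horizontal leg | 3960.00 | 124.00 | 11.00 | 491040.00 | 43560.00
gusset | 728.00 | 43.33 | 39.33 | 31546.67 | 28634.67
Σ | 10468.00 |  |  | 620846.67 | 563494.67
X̄ = 620846.67 / 10468.00 = 59.31 in
Ȳ = 563494.67 / 10468.00 = 53.83 in

X̄ = 59.31 in, Ȳ = 53.83 in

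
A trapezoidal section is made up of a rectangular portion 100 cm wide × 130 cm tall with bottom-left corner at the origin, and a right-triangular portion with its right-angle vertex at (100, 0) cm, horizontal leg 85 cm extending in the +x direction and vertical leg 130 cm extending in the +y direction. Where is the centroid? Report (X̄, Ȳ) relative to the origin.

Part | A | x̄ᵢ | ȳᵢ | A·x̄ᵢ | A·ȳᵢ
rectangular portion | 13000.00 | 50.00 | 65.00 | 650000.00 | 845000.00
triangular portion | 5525.00 | 128.33 | 43.33 | 709041.67 | 239416.67
Σ | 18525.00 |  |  | 1359041.67 | 1084416.67
X̄ = 1359041.67 / 18525.00 = 73.36 cm
Ȳ = 1084416.67 / 18525.00 = 58.54 cm

X̄ = 73.36 cm, Ȳ = 58.54 cm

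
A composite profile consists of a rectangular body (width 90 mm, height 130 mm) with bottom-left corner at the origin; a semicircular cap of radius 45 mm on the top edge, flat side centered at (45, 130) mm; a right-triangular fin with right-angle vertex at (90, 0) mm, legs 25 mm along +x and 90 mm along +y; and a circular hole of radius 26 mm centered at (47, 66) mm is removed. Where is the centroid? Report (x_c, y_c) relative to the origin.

x_c = 49.02 mm, y_c = 81.28 mm

rectangular body: A = 90 × 130 = 11700.00, centroid at (45.00, 65.00).
semicircular top: A = ½π·45² = 3180.86, centroid at (45.00, 149.10).
triangular fin: A = ½·25·90 = 1125.00, centroid at (98.33, 30.00).
hole: A = −π·26² = -2123.72, centroid at (47.00, 66.00).
ΣA = 13882.15 mm²
ΣAx_c = (11700.00)(45.00) + (3180.86)(45.00) + (1125.00)(98.33) + (-2123.72)(47.00) = 680449.13 mm³
ΣAy_c = (11700.00)(65.00) + (3180.86)(149.10) + (1125.00)(30.00) + (-2123.72)(66.00) = 1128346.84 mm³
x_c = 680449.13 / 13882.15 = 49.02 mm
y_c = 1128346.84 / 13882.15 = 81.28 mm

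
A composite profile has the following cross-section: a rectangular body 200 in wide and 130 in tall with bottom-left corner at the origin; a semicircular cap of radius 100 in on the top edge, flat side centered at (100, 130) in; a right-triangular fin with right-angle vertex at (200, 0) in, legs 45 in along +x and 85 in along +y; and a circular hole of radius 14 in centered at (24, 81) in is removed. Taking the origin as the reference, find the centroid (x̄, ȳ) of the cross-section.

x̄ = 106.20 in, ȳ = 102.38 in

rectangular body: A = 200 × 130 = 26000.00, centroid at (100.00, 65.00).
semicircular top: A = ½π·100² = 15707.96, centroid at (100.00, 172.44).
triangular fin: A = ½·45·85 = 1912.50, centroid at (215.00, 28.33).
hole: A = −π·14² = -615.75, centroid at (24.00, 81.00).
ΣA = 43004.71 in²
ΣAx̄ = (26000.00)(100.00) + (15707.96)(100.00) + (1912.50)(215.00) + (-615.75)(24.00) = 4567205.77 in³
ΣAȳ = (26000.00)(65.00) + (15707.96)(172.44) + (1912.50)(28.33) + (-615.75)(81.00) = 4403013.47 in³
x̄ = 4567205.77 / 43004.71 = 106.20 in
ȳ = 4403013.47 / 43004.71 = 102.38 in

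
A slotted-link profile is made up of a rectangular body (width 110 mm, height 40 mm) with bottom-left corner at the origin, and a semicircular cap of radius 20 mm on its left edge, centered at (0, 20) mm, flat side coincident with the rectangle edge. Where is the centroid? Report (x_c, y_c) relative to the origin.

x_c = 47.07 mm, y_c = 20.00 mm

rectangular body: A = 110 × 40 = 4400.00, centroid at (55.00, 20.00).
semicircular end: A = ½π·20² = 628.32, centroid at (-8.49, 20.00).
ΣA = 5028.32 mm², ΣAx_c = 236666.67 mm³, ΣAy_c = 100566.37 mm³.
x_c = 236666.67/5028.32 = 47.07 mm; y_c = 100566.37/5028.32 = 20.00 mm.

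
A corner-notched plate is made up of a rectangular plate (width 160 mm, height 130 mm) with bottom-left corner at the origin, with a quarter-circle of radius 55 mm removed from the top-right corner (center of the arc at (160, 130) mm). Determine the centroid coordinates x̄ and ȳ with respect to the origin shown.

x̄ = 72.69 mm, ȳ = 59.63 mm

Part | A | x̄ᵢ | ȳᵢ | A·x̄ᵢ | A·ȳᵢ
plate | 20800.00 | 80.00 | 65.00 | 1664000.00 | 1352000.00
removed quarter-circle | -2375.83 | 136.66 | 106.66 | -324674.38 | -253399.49
Σ | 18424.17 |  |  | 1339325.62 | 1098600.51
x̄ = 1339325.62 / 18424.17 = 72.69 mm
ȳ = 1098600.51 / 18424.17 = 59.63 mm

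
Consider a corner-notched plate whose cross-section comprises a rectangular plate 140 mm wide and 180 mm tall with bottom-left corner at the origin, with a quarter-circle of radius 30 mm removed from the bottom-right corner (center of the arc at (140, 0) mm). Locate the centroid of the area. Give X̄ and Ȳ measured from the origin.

plate: A = 140 × 180 = 25200.00, centroid at (70.00, 90.00).
removed quarter-circle: A = −¼π·30² = -706.86, centroid at (127.27, 12.73).
ΣA = 24493.14 mm², ΣAX̄ = 1674039.83 mm³, ΣAȲ = 2259000.00 mm³.
X̄ = 1674039.83/24493.14 = 68.35 mm; Ȳ = 2259000.00/24493.14 = 92.23 mm.

X̄ = 68.35 mm, Ȳ = 92.23 mm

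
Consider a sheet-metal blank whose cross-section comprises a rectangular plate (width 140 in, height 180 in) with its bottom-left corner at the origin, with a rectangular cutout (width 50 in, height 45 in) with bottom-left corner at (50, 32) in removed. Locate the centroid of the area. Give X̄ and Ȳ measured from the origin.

X̄ = 69.51 in, Ȳ = 93.48 in

Part | A | x̄ᵢ | ȳᵢ | A·x̄ᵢ | A·ȳᵢ
plate | 25200.00 | 70.00 | 90.00 | 1764000.00 | 2268000.00
hole | -2250.00 | 75.00 | 54.50 | -168750.00 | -122625.00
Σ | 22950.00 |  |  | 1595250.00 | 2145375.00
X̄ = 1595250.00 / 22950.00 = 69.51 in
Ȳ = 2145375.00 / 22950.00 = 93.48 in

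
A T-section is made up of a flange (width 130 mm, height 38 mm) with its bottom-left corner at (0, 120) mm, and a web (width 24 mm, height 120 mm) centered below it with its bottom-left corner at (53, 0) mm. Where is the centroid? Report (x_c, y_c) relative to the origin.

x_c = 65.00 mm, y_c = 109.91 mm

Part | A | x̄ᵢ | ȳᵢ | A·x̄ᵢ | A·ȳᵢ
web | 2880.00 | 65.00 | 60.00 | 187200.00 | 172800.00
flange | 4940.00 | 65.00 | 139.00 | 321100.00 | 686660.00
Σ | 7820.00 |  |  | 508300.00 | 859460.00
x_c = 508300.00 / 7820.00 = 65.00 mm
y_c = 859460.00 / 7820.00 = 109.91 mm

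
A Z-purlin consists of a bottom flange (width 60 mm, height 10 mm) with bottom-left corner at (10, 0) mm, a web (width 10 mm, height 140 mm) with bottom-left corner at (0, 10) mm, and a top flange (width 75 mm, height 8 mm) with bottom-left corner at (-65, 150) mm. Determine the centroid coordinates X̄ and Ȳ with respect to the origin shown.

Part | A | x̄ᵢ | ȳᵢ | A·x̄ᵢ | A·ȳᵢ
bottom flange | 600.00 | 40.00 | 5.00 | 24000.00 | 3000.00
web | 1400.00 | 5.00 | 80.00 | 7000.00 | 112000.00
top flange | 600.00 | -27.50 | 154.00 | -16500.00 | 92400.00
Σ | 2600.00 |  |  | 14500.00 | 207400.00
X̄ = 14500.00 / 2600.00 = 5.58 mm
Ȳ = 207400.00 / 2600.00 = 79.77 mm

X̄ = 5.58 mm, Ȳ = 79.77 mm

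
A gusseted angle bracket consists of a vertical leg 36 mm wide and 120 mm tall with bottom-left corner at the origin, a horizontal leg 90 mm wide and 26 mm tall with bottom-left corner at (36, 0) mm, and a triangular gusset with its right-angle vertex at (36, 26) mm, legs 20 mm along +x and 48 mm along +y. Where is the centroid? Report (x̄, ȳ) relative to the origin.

vertical leg: A = 36 × 120 = 4320.00, centroid at (18.00, 60.00).
horizontal leg: A = 90 × 26 = 2340.00, centroid at (81.00, 13.00).
gusset: A = ½·20·48 = 480.00, centroid at (42.67, 42.00).
ΣA = 7140.00 mm²
ΣAx̄ = (4320.00)(18.00) + (2340.00)(81.00) + (480.00)(42.67) = 287780.00 mm³
ΣAȳ = (4320.00)(60.00) + (2340.00)(13.00) + (480.00)(42.00) = 309780.00 mm³
x̄ = 287780.00 / 7140.00 = 40.31 mm
ȳ = 309780.00 / 7140.00 = 43.39 mm

x̄ = 40.31 mm, ȳ = 43.39 mm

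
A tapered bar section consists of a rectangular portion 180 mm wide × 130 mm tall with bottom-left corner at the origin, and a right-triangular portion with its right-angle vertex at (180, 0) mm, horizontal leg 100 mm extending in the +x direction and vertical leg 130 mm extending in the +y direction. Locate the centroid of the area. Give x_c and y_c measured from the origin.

Part | A | x̄ᵢ | ȳᵢ | A·x̄ᵢ | A·ȳᵢ
rectangular portion | 23400.00 | 90.00 | 65.00 | 2106000.00 | 1521000.00
triangular portion | 6500.00 | 213.33 | 43.33 | 1386666.67 | 281666.67
Σ | 29900.00 |  |  | 3492666.67 | 1802666.67
x_c = 3492666.67 / 29900.00 = 116.81 mm
y_c = 1802666.67 / 29900.00 = 60.29 mm

x_c = 116.81 mm, y_c = 60.29 mm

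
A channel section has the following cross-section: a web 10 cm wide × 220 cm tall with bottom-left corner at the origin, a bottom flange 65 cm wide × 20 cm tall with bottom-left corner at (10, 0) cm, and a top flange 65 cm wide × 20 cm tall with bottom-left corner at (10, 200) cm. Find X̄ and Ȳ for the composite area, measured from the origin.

web: A = 10 × 220 = 2200.00, centroid at (5.00, 110.00).
bottom flange: A = 65 × 20 = 1300.00, centroid at (42.50, 10.00).
top flange: A = 65 × 20 = 1300.00, centroid at (42.50, 210.00).
ΣA = 4800.00 cm²
ΣAX̄ = (2200.00)(5.00) + (1300.00)(42.50) + (1300.00)(42.50) = 121500.00 cm³
ΣAȲ = (2200.00)(110.00) + (1300.00)(10.00) + (1300.00)(210.00) = 528000.00 cm³
X̄ = 121500.00 / 4800.00 = 25.31 cm
Ȳ = 528000.00 / 4800.00 = 110.00 cm

X̄ = 25.31 cm, Ȳ = 110.00 cm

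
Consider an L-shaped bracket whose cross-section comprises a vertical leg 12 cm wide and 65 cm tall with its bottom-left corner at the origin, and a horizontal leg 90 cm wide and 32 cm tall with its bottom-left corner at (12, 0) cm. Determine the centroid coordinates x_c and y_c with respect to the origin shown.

vertical leg: A = 12 × 65 = 780.00, centroid at (6.00, 32.50).
horizontal leg: A = 90 × 32 = 2880.00, centroid at (57.00, 16.00).
ΣA = 3660.00 cm², ΣAx_c = 168840.00 cm³, ΣAy_c = 71430.00 cm³.
x_c = 168840.00/3660.00 = 46.13 cm; y_c = 71430.00/3660.00 = 19.52 cm.

x_c = 46.13 cm, y_c = 19.52 cm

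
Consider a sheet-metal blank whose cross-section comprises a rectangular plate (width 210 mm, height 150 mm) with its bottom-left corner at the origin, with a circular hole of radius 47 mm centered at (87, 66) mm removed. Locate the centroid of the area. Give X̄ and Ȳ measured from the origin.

plate: A = 210 × 150 = 31500.00, centroid at (105.00, 75.00).
hole: A = −π·47² = -6939.78, centroid at (87.00, 66.00).
ΣA = 24560.22 mm²
ΣAX̄ = (31500.00)(105.00) + (-6939.78)(87.00) = 2703739.30 mm³
ΣAȲ = (31500.00)(75.00) + (-6939.78)(66.00) = 1904474.64 mm³
X̄ = 2703739.30 / 24560.22 = 110.09 mm
Ȳ = 1904474.64 / 24560.22 = 77.54 mm

X̄ = 110.09 mm, Ȳ = 77.54 mm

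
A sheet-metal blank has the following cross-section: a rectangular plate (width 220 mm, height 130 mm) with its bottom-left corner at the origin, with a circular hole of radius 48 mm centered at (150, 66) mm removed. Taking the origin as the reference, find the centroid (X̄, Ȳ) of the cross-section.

Part | A | x̄ᵢ | ȳᵢ | A·x̄ᵢ | A·ȳᵢ
plate | 28600.00 | 110.00 | 65.00 | 3146000.00 | 1859000.00
hole | -7238.23 | 150.00 | 66.00 | -1085734.42 | -477723.15
Σ | 21361.77 |  |  | 2060265.58 | 1381276.85
X̄ = 2060265.58 / 21361.77 = 96.45 mm
Ȳ = 1381276.85 / 21361.77 = 64.66 mm

X̄ = 96.45 mm, Ȳ = 64.66 mm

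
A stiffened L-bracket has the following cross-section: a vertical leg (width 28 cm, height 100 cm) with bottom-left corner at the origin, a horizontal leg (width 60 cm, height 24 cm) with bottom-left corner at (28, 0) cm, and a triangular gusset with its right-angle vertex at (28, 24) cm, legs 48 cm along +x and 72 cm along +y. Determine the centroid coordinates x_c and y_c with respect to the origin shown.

vertical leg: A = 28 × 100 = 2800.00, centroid at (14.00, 50.00).
horizontal leg: A = 60 × 24 = 1440.00, centroid at (58.00, 12.00).
gusset: A = ½·48·72 = 1728.00, centroid at (44.00, 48.00).
ΣA = 5968.00 cm², ΣAx_c = 198752.00 cm³, ΣAy_c = 240224.00 cm³.
x_c = 198752.00/5968.00 = 33.30 cm; y_c = 240224.00/5968.00 = 40.25 cm.

x_c = 33.30 cm, y_c = 40.25 cm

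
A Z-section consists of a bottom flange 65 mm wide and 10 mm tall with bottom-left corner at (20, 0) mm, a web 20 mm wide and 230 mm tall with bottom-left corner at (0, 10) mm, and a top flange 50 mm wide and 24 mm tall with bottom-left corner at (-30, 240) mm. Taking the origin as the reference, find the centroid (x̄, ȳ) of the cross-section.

bottom flange: A = 65 × 10 = 650.00, centroid at (52.50, 5.00).
web: A = 20 × 230 = 4600.00, centroid at (10.00, 125.00).
top flange: A = 50 × 24 = 1200.00, centroid at (-5.00, 252.00).
ΣA = 6450.00 mm², ΣAx̄ = 74125.00 mm³, ΣAȳ = 880650.00 mm³.
x̄ = 74125.00/6450.00 = 11.49 mm; ȳ = 880650.00/6450.00 = 136.53 mm.

x̄ = 11.49 mm, ȳ = 136.53 mm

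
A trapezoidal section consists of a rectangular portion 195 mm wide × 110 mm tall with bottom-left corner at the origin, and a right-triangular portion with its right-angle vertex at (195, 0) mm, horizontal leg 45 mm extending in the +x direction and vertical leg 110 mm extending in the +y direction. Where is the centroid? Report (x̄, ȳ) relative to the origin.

x̄ = 109.14 mm, ȳ = 53.10 mm

rectangular portion: A = 195 × 110 = 21450.00, centroid at (97.50, 55.00).
triangular portion: A = ½·45·110 = 2475.00, centroid at (210.00, 36.67).
ΣA = 23925.00 mm², ΣAx̄ = 2611125.00 mm³, ΣAȳ = 1270500.00 mm³.
x̄ = 2611125.00/23925.00 = 109.14 mm; ȳ = 1270500.00/23925.00 = 53.10 mm.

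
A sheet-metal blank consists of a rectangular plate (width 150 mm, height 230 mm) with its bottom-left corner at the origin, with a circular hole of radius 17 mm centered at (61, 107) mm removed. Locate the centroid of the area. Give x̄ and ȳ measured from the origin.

x̄ = 75.38 mm, ȳ = 115.22 mm

Part | A | x̄ᵢ | ȳᵢ | A·x̄ᵢ | A·ȳᵢ
plate | 34500.00 | 75.00 | 115.00 | 2587500.00 | 3967500.00
hole | -907.92 | 61.00 | 107.00 | -55383.14 | -97147.47
Σ | 33592.08 |  |  | 2532116.86 | 3870352.53
x̄ = 2532116.86 / 33592.08 = 75.38 mm
ȳ = 3870352.53 / 33592.08 = 115.22 mm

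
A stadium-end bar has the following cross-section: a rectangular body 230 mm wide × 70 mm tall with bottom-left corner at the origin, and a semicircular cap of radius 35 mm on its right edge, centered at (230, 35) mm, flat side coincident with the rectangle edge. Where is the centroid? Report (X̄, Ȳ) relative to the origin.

X̄ = 128.86 mm, Ȳ = 35.00 mm

rectangular body: A = 230 × 70 = 16100.00, centroid at (115.00, 35.00).
semicircular end: A = ½π·35² = 1924.23, centroid at (244.85, 35.00).
ΣA = 18024.23 mm²
ΣAX̄ = (16100.00)(115.00) + (1924.23)(244.85) = 2322655.20 mm³
ΣAȲ = (16100.00)(35.00) + (1924.23)(35.00) = 630847.89 mm³
X̄ = 2322655.20 / 18024.23 = 128.86 mm
Ȳ = 630847.89 / 18024.23 = 35.00 mm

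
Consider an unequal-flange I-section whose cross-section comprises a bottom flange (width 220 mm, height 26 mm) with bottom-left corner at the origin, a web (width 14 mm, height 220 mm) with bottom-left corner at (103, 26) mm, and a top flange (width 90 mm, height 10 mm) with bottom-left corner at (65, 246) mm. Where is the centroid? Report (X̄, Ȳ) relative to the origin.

X̄ = 110.00 mm, Ȳ = 74.14 mm

Part | A | x̄ᵢ | ȳᵢ | A·x̄ᵢ | A·ȳᵢ
bottom flange | 5720.00 | 110.00 | 13.00 | 629200.00 | 74360.00
web | 3080.00 | 110.00 | 136.00 | 338800.00 | 418880.00
top flange | 900.00 | 110.00 | 251.00 | 99000.00 | 225900.00
Σ | 9700.00 |  |  | 1067000.00 | 719140.00
X̄ = 1067000.00 / 9700.00 = 110.00 mm
Ȳ = 719140.00 / 9700.00 = 74.14 mm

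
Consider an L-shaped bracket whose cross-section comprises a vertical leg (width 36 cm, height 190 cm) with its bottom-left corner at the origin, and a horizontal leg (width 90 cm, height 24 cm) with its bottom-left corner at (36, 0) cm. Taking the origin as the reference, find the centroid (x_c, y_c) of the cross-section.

x_c = 33.12 cm, y_c = 75.08 cm

vertical leg: A = 36 × 190 = 6840.00, centroid at (18.00, 95.00).
horizontal leg: A = 90 × 24 = 2160.00, centroid at (81.00, 12.00).
ΣA = 9000.00 cm², ΣAx_c = 298080.00 cm³, ΣAy_c = 675720.00 cm³.
x_c = 298080.00/9000.00 = 33.12 cm; y_c = 675720.00/9000.00 = 75.08 cm.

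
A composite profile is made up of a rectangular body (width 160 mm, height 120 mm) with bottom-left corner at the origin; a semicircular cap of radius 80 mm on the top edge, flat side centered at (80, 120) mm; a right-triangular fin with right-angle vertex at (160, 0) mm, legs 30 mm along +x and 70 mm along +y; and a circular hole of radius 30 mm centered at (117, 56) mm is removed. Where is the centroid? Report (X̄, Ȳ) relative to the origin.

X̄ = 79.63 mm, Ȳ = 93.39 mm

Part | A | x̄ᵢ | ȳᵢ | A·x̄ᵢ | A·ȳᵢ
rectangular body | 19200.00 | 80.00 | 60.00 | 1536000.00 | 1152000.00
semicircular top | 10053.10 | 80.00 | 153.95 | 804247.72 | 1547704.91
triangular fin | 1050.00 | 170.00 | 23.33 | 178500.00 | 24500.00
hole | -2827.43 | 117.00 | 56.00 | -330809.71 | -158336.27
Σ | 27475.66 |  |  | 2187938.01 | 2565868.64
X̄ = 2187938.01 / 27475.66 = 79.63 mm
Ȳ = 2565868.64 / 27475.66 = 93.39 mm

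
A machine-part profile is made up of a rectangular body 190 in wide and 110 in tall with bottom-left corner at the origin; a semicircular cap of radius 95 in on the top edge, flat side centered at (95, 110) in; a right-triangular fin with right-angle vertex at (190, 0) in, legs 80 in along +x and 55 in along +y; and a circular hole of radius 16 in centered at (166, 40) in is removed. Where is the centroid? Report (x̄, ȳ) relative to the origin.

x̄ = 100.77 in, ȳ = 90.17 in

rectangular body: A = 190 × 110 = 20900.00, centroid at (95.00, 55.00).
semicircular top: A = ½π·95² = 14176.44, centroid at (95.00, 150.32).
triangular fin: A = ½·80·55 = 2200.00, centroid at (216.67, 18.33).
hole: A = −π·16² = -804.25, centroid at (166.00, 40.00).
ΣA = 36472.19 in², ΣAx̄ = 3675423.05 in³, ΣAȳ = 3288654.81 in³.
x̄ = 3675423.05/36472.19 = 100.77 in; ȳ = 3288654.81/36472.19 = 90.17 in.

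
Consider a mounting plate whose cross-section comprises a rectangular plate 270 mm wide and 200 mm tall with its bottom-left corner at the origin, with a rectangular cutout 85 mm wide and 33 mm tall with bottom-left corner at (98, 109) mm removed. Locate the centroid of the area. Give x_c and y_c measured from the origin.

x_c = 134.70 mm, y_c = 98.60 mm

plate: A = 270 × 200 = 54000.00, centroid at (135.00, 100.00).
hole: A = −(85 × 33) = -2805.00, centroid at (140.50, 125.50).
ΣA = 51195.00 mm², ΣAx_c = 6895897.50 mm³, ΣAy_c = 5047972.50 mm³.
x_c = 6895897.50/51195.00 = 134.70 mm; y_c = 5047972.50/51195.00 = 98.60 mm.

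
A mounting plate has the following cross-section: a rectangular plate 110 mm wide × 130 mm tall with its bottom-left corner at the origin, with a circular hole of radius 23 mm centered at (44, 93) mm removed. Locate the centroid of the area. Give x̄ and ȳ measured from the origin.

Part | A | x̄ᵢ | ȳᵢ | A·x̄ᵢ | A·ȳᵢ
plate | 14300.00 | 55.00 | 65.00 | 786500.00 | 929500.00
hole | -1661.90 | 44.00 | 93.00 | -73123.71 | -154556.93
Σ | 12638.10 |  |  | 713376.29 | 774943.07
x̄ = 713376.29 / 12638.10 = 56.45 mm
ȳ = 774943.07 / 12638.10 = 61.32 mm

x̄ = 56.45 mm, ȳ = 61.32 mm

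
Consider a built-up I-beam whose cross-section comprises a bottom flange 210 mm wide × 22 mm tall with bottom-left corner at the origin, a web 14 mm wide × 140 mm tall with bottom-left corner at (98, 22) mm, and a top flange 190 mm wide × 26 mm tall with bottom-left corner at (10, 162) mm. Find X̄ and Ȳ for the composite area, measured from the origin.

X̄ = 105.00 mm, Ȳ = 95.11 mm

Part | A | x̄ᵢ | ȳᵢ | A·x̄ᵢ | A·ȳᵢ
bottom flange | 4620.00 | 105.00 | 11.00 | 485100.00 | 50820.00
web | 1960.00 | 105.00 | 92.00 | 205800.00 | 180320.00
top flange | 4940.00 | 105.00 | 175.00 | 518700.00 | 864500.00
Σ | 11520.00 |  |  | 1209600.00 | 1095640.00
X̄ = 1209600.00 / 11520.00 = 105.00 mm
Ȳ = 1095640.00 / 11520.00 = 95.11 mm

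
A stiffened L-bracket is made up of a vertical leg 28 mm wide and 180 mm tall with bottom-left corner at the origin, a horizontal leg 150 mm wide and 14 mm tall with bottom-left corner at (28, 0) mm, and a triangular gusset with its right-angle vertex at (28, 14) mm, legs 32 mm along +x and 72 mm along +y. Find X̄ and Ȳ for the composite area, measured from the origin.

X̄ = 39.97 mm, Ȳ = 61.76 mm

vertical leg: A = 28 × 180 = 5040.00, centroid at (14.00, 90.00).
horizontal leg: A = 150 × 14 = 2100.00, centroid at (103.00, 7.00).
gusset: A = ½·32·72 = 1152.00, centroid at (38.67, 38.00).
ΣA = 8292.00 mm², ΣAX̄ = 331404.00 mm³, ΣAȲ = 512076.00 mm³.
X̄ = 331404.00/8292.00 = 39.97 mm; Ȳ = 512076.00/8292.00 = 61.76 mm.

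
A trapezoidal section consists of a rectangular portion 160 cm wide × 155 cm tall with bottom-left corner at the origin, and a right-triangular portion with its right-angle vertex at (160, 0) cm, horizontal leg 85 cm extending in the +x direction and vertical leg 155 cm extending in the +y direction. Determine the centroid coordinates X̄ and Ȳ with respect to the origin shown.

Part | A | x̄ᵢ | ȳᵢ | A·x̄ᵢ | A·ȳᵢ
rectangular portion | 24800.00 | 80.00 | 77.50 | 1984000.00 | 1922000.00
triangular portion | 6587.50 | 188.33 | 51.67 | 1240645.83 | 340354.17
Σ | 31387.50 |  |  | 3224645.83 | 2262354.17
X̄ = 3224645.83 / 31387.50 = 102.74 cm
Ȳ = 2262354.17 / 31387.50 = 72.08 cm

X̄ = 102.74 cm, Ȳ = 72.08 cm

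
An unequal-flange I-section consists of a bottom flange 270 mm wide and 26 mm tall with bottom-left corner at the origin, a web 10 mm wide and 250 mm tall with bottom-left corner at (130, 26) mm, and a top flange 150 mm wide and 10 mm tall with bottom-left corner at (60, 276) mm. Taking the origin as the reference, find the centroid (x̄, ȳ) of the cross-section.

bottom flange: A = 270 × 26 = 7020.00, centroid at (135.00, 13.00).
web: A = 10 × 250 = 2500.00, centroid at (135.00, 151.00).
top flange: A = 150 × 10 = 1500.00, centroid at (135.00, 281.00).
ΣA = 11020.00 mm², ΣAx̄ = 1487700.00 mm³, ΣAȳ = 890260.00 mm³.
x̄ = 1487700.00/11020.00 = 135.00 mm; ȳ = 890260.00/11020.00 = 80.79 mm.

x̄ = 135.00 mm, ȳ = 80.79 mm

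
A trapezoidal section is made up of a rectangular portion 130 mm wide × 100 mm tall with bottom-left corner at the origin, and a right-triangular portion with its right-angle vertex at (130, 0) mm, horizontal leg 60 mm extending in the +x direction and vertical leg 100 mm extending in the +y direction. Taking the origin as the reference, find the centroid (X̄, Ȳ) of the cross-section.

X̄ = 80.94 mm, Ȳ = 46.88 mm

rectangular portion: A = 130 × 100 = 13000.00, centroid at (65.00, 50.00).
triangular portion: A = ½·60·100 = 3000.00, centroid at (150.00, 33.33).
ΣA = 16000.00 mm², ΣAX̄ = 1295000.00 mm³, ΣAȲ = 750000.00 mm³.
X̄ = 1295000.00/16000.00 = 80.94 mm; Ȳ = 750000.00/16000.00 = 46.88 mm.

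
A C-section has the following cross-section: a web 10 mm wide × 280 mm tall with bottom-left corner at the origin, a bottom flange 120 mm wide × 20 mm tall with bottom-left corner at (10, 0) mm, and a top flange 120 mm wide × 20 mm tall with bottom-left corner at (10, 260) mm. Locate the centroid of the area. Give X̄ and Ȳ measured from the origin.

X̄ = 46.05 mm, Ȳ = 140.00 mm

web: A = 10 × 280 = 2800.00, centroid at (5.00, 140.00).
bottom flange: A = 120 × 20 = 2400.00, centroid at (70.00, 10.00).
top flange: A = 120 × 20 = 2400.00, centroid at (70.00, 270.00).
ΣA = 7600.00 mm², ΣAX̄ = 350000.00 mm³, ΣAȲ = 1064000.00 mm³.
X̄ = 350000.00/7600.00 = 46.05 mm; Ȳ = 1064000.00/7600.00 = 140.00 mm.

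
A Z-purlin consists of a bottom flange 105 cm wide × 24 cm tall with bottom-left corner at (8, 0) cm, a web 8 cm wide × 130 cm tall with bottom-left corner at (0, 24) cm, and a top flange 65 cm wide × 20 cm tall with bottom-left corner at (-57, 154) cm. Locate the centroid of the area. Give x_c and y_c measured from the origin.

bottom flange: A = 105 × 24 = 2520.00, centroid at (60.50, 12.00).
web: A = 8 × 130 = 1040.00, centroid at (4.00, 89.00).
top flange: A = 65 × 20 = 1300.00, centroid at (-24.50, 164.00).
ΣA = 4860.00 cm², ΣAx_c = 124770.00 cm³, ΣAy_c = 336000.00 cm³.
x_c = 124770.00/4860.00 = 25.67 cm; y_c = 336000.00/4860.00 = 69.14 cm.

x_c = 25.67 cm, y_c = 69.14 cm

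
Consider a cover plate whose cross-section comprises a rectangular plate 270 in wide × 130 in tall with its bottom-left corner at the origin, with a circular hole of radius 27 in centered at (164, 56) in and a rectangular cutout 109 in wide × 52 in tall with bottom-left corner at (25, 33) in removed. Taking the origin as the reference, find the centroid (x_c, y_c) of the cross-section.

x_c = 144.14 in, y_c = 67.01 in

plate: A = 270 × 130 = 35100.00, centroid at (135.00, 65.00).
hole 1: A = −π·27² = -2290.22, centroid at (164.00, 56.00).
hole 2: A = −(109 × 52) = -5668.00, centroid at (79.50, 59.00).
ΣA = 27141.78 in²
ΣAx_c = (35100.00)(135.00) + (-2290.22)(164.00) + (-5668.00)(79.50) = 3912297.75 in³
ΣAy_c = (35100.00)(65.00) + (-2290.22)(56.00) + (-5668.00)(59.00) = 1818835.62 in³
x_c = 3912297.75 / 27141.78 = 144.14 in
y_c = 1818835.62 / 27141.78 = 67.01 in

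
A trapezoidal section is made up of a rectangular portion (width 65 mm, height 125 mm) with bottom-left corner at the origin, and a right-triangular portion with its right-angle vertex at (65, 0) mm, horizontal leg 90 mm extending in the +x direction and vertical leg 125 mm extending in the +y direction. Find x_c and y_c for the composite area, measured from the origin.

rectangular portion: A = 65 × 125 = 8125.00, centroid at (32.50, 62.50).
triangular portion: A = ½·90·125 = 5625.00, centroid at (95.00, 41.67).
ΣA = 13750.00 mm²
ΣAx_c = (8125.00)(32.50) + (5625.00)(95.00) = 798437.50 mm³
ΣAy_c = (8125.00)(62.50) + (5625.00)(41.67) = 742187.50 mm³
x_c = 798437.50 / 13750.00 = 58.07 mm
y_c = 742187.50 / 13750.00 = 53.98 mm

x_c = 58.07 mm, y_c = 53.98 mm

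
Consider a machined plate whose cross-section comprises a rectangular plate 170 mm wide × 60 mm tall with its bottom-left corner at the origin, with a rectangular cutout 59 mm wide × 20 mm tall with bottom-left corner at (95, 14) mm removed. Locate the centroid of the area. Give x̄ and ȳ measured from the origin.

x̄ = 79.83 mm, ȳ = 30.78 mm

Part | A | x̄ᵢ | ȳᵢ | A·x̄ᵢ | A·ȳᵢ
plate | 10200.00 | 85.00 | 30.00 | 867000.00 | 306000.00
hole | -1180.00 | 124.50 | 24.00 | -146910.00 | -28320.00
Σ | 9020.00 |  |  | 720090.00 | 277680.00
x̄ = 720090.00 / 9020.00 = 79.83 mm
ȳ = 277680.00 / 9020.00 = 30.78 mm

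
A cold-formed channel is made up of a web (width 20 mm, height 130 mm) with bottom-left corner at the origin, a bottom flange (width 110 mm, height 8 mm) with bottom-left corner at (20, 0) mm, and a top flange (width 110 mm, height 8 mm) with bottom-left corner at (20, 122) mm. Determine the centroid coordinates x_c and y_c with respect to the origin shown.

x_c = 36.24 mm, y_c = 65.00 mm

web: A = 20 × 130 = 2600.00, centroid at (10.00, 65.00).
bottom flange: A = 110 × 8 = 880.00, centroid at (75.00, 4.00).
top flange: A = 110 × 8 = 880.00, centroid at (75.00, 126.00).
ΣA = 4360.00 mm², ΣAx_c = 158000.00 mm³, ΣAy_c = 283400.00 mm³.
x_c = 158000.00/4360.00 = 36.24 mm; y_c = 283400.00/4360.00 = 65.00 mm.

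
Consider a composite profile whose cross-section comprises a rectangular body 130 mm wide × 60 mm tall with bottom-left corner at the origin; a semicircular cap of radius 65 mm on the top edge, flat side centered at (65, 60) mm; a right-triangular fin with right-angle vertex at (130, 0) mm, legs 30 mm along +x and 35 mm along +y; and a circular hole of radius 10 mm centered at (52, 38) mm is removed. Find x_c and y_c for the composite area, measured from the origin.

x_c = 67.97 mm, y_c = 55.26 mm

rectangular body: A = 130 × 60 = 7800.00, centroid at (65.00, 30.00).
semicircular top: A = ½π·65² = 6636.61, centroid at (65.00, 87.59).
triangular fin: A = ½·30·35 = 525.00, centroid at (140.00, 11.67).
hole: A = −π·10² = -314.16, centroid at (52.00, 38.00).
ΣA = 14647.46 mm², ΣAx_c = 995543.66 mm³, ΣAy_c = 809467.15 mm³.
x_c = 995543.66/14647.46 = 67.97 mm; y_c = 809467.15/14647.46 = 55.26 mm.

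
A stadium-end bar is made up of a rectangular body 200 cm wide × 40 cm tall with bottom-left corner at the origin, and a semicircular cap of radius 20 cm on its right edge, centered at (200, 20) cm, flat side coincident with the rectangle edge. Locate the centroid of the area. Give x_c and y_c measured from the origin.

x_c = 107.90 cm, y_c = 20.00 cm

Part | A | x̄ᵢ | ȳᵢ | A·x̄ᵢ | A·ȳᵢ
rectangular body | 8000.00 | 100.00 | 20.00 | 800000.00 | 160000.00
semicircular end | 628.32 | 208.49 | 20.00 | 130997.04 | 12566.37
Σ | 8628.32 |  |  | 930997.04 | 172566.37
x_c = 930997.04 / 8628.32 = 107.90 cm
y_c = 172566.37 / 8628.32 = 20.00 cm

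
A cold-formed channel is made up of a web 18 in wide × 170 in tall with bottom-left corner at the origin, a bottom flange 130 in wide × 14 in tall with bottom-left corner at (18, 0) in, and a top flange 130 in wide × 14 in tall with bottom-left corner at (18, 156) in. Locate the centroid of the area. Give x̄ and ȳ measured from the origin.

Part | A | x̄ᵢ | ȳᵢ | A·x̄ᵢ | A·ȳᵢ
web | 3060.00 | 9.00 | 85.00 | 27540.00 | 260100.00
bottom flange | 1820.00 | 83.00 | 7.00 | 151060.00 | 12740.00
top flange | 1820.00 | 83.00 | 163.00 | 151060.00 | 296660.00
Σ | 6700.00 |  |  | 329660.00 | 569500.00
x̄ = 329660.00 / 6700.00 = 49.20 in
ȳ = 569500.00 / 6700.00 = 85.00 in

x̄ = 49.20 in, ȳ = 85.00 in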